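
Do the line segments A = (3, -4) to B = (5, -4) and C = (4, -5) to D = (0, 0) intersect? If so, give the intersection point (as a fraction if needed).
Yes; intersection at (16/5, -4) (t = 1/10 on AB, s = 1/5 on CD)

Parametrize AB as A + t(B − A) = (3 + 2 t, -4 + 0 t) and CD as C + s(D − C) = (4 + -4 s, -5 + 5 s). Solve the linear system for (t, s). Determinant = -10 ≠ 0, so a unique intersection of the containing lines exists. Solution: t = 1/10, s = 1/5 — both in [0, 1], so the segments cross. Intersection point: (16/5, -4).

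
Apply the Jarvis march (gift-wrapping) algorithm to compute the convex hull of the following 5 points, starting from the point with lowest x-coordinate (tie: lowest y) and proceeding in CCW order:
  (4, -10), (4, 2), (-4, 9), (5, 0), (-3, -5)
Hull (CCW) = [(-4, 9), (-3, -5), (4, -10), (5, 0), (4, 2)]

Jarvis march: at each step, from the current hull vertex p, select the next vertex q as the point such that every other point lies strictly to the left of (or on) the directed line p → q. (Equivalently: for every other point r, the cross product (q − p) × (r − p) ≥ 0.)
Starting point (lowest x, tie lowest y): (-4, 9). Wrap until returning to start. Resulting hull: (-4, 9), (-3, -5), (4, -10), (5, 0), (4, 2).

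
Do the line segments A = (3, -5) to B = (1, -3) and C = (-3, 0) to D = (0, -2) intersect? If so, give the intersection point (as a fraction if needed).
No (intersection of containing lines falls outside at least one segment)

Parametrize and solve: t = 3/2, s = 1. At least one of these is outside [0, 1], so the segments do not intersect.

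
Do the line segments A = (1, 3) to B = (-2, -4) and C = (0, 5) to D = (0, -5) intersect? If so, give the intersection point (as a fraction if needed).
Yes; intersection at (0, 2/3) (t = 1/3 on AB, s = 13/30 on CD)

Parametrize AB as A + t(B − A) = (1 + -3 t, 3 + -7 t) and CD as C + s(D − C) = (0 + 0 s, 5 + -10 s). Solve the linear system for (t, s). Determinant = -30 ≠ 0, so a unique intersection of the containing lines exists. Solution: t = 1/3, s = 13/30 — both in [0, 1], so the segments cross. Intersection point: (0, 2/3).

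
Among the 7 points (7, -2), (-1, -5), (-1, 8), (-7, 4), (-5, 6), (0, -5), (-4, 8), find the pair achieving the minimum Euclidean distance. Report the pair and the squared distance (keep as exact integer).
Pair = ((-1, -5), (0, -5)); squared distance = 1

Compute all C(7, 2) = 21 pairwise squared distances (x_i − x_j)² + (y_i − y_j)². The minimum is 1, attained by the pair ((-1, -5), (0, -5)).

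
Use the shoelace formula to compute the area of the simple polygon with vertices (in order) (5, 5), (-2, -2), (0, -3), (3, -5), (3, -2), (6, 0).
Area = 33

Shoelace formula: Area = (1/2) |Σ_i (x_i · y_{i+1} − x_{i+1} · y_i)| (indices mod n). Compute each cross term:
  (5)(-2) − (-2)(5) = 0
  (-2)(-3) − (0)(-2) = 6
  (0)(-5) − (3)(-3) = 9
  (3)(-2) − (3)(-5) = 9
  (3)(0) − (6)(-2) = 12
  (6)(5) − (5)(0) = 30
Sum = 66, so (signed) Area = 66/2 = 33, |Area| = 33.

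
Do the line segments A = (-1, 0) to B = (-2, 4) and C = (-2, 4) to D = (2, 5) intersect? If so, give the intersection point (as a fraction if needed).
Yes; intersection at (-2, 4) (t = 1 on AB, s = 0 on CD)

Parametrize AB as A + t(B − A) = (-1 + -1 t, 0 + 4 t) and CD as C + s(D − C) = (-2 + 4 s, 4 + 1 s). Solve the linear system for (t, s). Determinant = 17 ≠ 0, so a unique intersection of the containing lines exists. Solution: t = 1, s = 0 — both in [0, 1], so the segments cross. Intersection point: (-2, 4).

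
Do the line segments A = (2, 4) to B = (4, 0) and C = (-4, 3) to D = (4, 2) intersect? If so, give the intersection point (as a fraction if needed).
Yes; intersection at (44/15, 32/15) (t = 7/15 on AB, s = 13/15 on CD)

Parametrize AB as A + t(B − A) = (2 + 2 t, 4 + -4 t) and CD as C + s(D − C) = (-4 + 8 s, 3 + -1 s). Solve the linear system for (t, s). Determinant = -30 ≠ 0, so a unique intersection of the containing lines exists. Solution: t = 7/15, s = 13/15 — both in [0, 1], so the segments cross. Intersection point: (44/15, 32/15).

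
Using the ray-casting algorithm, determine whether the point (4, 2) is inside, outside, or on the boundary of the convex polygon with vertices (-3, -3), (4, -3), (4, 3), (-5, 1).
The point (4, 2) lies on the polygon boundary

Boundary check: the query satisfies the collinearity and bounding-box conditions for some polygon edge, so it lies exactly on the boundary.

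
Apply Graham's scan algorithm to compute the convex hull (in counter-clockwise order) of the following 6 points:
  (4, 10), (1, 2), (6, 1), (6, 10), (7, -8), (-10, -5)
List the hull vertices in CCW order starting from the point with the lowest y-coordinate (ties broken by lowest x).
Hull (CCW) = [(7, -8), (6, 10), (4, 10), (-10, -5)]

Graham scan procedure:
  1. Find the pivot p₀ = point with lowest y (tie → lowest x): (7, -8).
  2. Sort the remaining points by polar angle around p₀.
  3. Walk through sorted points, maintaining a stack; pop the top while the last three entries make a non-left turn (cross product ≤ 0).
  4. Final stack is the convex hull in CCW order: (7, -8), (6, 10), (4, 10), (-10, -5).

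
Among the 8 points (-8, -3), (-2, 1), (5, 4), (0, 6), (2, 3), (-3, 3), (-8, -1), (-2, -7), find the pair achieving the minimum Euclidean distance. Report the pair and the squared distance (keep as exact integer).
Pair = ((-8, -3), (-8, -1)); squared distance = 4

Compute all C(8, 2) = 28 pairwise squared distances (x_i − x_j)² + (y_i − y_j)². The minimum is 4, attained by the pair ((-8, -3), (-8, -1)).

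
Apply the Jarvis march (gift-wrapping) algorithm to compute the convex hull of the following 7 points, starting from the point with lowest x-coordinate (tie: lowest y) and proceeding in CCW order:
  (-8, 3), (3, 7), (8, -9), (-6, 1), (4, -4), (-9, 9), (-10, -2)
Hull (CCW) = [(-10, -2), (8, -9), (3, 7), (-9, 9)]

Jarvis march: at each step, from the current hull vertex p, select the next vertex q as the point such that every other point lies strictly to the left of (or on) the directed line p → q. (Equivalently: for every other point r, the cross product (q − p) × (r − p) ≥ 0.)
Starting point (lowest x, tie lowest y): (-10, -2). Wrap until returning to start. Resulting hull: (-10, -2), (8, -9), (3, 7), (-9, 9).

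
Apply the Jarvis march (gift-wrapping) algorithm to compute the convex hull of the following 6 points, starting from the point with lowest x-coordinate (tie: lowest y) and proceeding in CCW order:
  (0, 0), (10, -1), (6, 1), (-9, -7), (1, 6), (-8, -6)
Hull (CCW) = [(-9, -7), (10, -1), (1, 6)]

Jarvis march: at each step, from the current hull vertex p, select the next vertex q as the point such that every other point lies strictly to the left of (or on) the directed line p → q. (Equivalently: for every other point r, the cross product (q − p) × (r − p) ≥ 0.)
Starting point (lowest x, tie lowest y): (-9, -7). Wrap until returning to start. Resulting hull: (-9, -7), (10, -1), (1, 6).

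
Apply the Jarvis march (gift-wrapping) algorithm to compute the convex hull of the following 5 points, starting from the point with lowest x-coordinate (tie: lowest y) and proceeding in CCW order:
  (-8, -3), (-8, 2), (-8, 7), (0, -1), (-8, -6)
Hull (CCW) = [(-8, -6), (0, -1), (-8, 7)]

Jarvis march: at each step, from the current hull vertex p, select the next vertex q as the point such that every other point lies strictly to the left of (or on) the directed line p → q. (Equivalently: for every other point r, the cross product (q − p) × (r − p) ≥ 0.)
Starting point (lowest x, tie lowest y): (-8, -6). Wrap until returning to start. Resulting hull: (-8, -6), (0, -1), (-8, 7).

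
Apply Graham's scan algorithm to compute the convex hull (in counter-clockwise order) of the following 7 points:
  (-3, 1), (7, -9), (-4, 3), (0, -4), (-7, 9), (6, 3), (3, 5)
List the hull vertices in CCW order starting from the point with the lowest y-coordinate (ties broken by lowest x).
Hull (CCW) = [(7, -9), (6, 3), (3, 5), (-7, 9), (-3, 1), (0, -4)]

Graham scan procedure:
  1. Find the pivot p₀ = point with lowest y (tie → lowest x): (7, -9).
  2. Sort the remaining points by polar angle around p₀.
  3. Walk through sorted points, maintaining a stack; pop the top while the last three entries make a non-left turn (cross product ≤ 0).
  4. Final stack is the convex hull in CCW order: (7, -9), (6, 3), (3, 5), (-7, 9), (-3, 1), (0, -4).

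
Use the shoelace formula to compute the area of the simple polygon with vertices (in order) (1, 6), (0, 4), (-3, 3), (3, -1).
Area = 29/2

Shoelace formula: Area = (1/2) |Σ_i (x_i · y_{i+1} − x_{i+1} · y_i)| (indices mod n). Compute each cross term:
  (1)(4) − (0)(6) = 4
  (0)(3) − (-3)(4) = 12
  (-3)(-1) − (3)(3) = -6
  (3)(6) − (1)(-1) = 19
Sum = 29, so (signed) Area = 29/2 = 29/2, |Area| = 29/2.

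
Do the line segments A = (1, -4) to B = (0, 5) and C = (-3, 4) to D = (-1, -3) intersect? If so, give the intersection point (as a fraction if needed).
No (intersection of containing lines falls outside at least one segment)

Parametrize and solve: t = -12/11, s = 28/11. At least one of these is outside [0, 1], so the segments do not intersect.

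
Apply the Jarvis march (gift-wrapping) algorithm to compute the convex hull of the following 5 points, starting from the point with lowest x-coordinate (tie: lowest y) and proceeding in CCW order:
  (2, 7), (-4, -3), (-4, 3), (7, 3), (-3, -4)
Hull (CCW) = [(-4, -3), (-3, -4), (7, 3), (2, 7), (-4, 3)]

Jarvis march: at each step, from the current hull vertex p, select the next vertex q as the point such that every other point lies strictly to the left of (or on) the directed line p → q. (Equivalently: for every other point r, the cross product (q − p) × (r − p) ≥ 0.)
Starting point (lowest x, tie lowest y): (-4, -3). Wrap until returning to start. Resulting hull: (-4, -3), (-3, -4), (7, 3), (2, 7), (-4, 3).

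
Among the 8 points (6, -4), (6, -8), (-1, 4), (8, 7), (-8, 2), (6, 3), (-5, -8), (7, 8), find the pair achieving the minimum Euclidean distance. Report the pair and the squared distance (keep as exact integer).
Pair = ((8, 7), (7, 8)); squared distance = 2

Compute all C(8, 2) = 28 pairwise squared distances (x_i − x_j)² + (y_i − y_j)². The minimum is 2, attained by the pair ((8, 7), (7, 8)).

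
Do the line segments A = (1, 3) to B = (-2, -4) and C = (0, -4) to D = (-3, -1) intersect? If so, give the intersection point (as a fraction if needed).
Yes; intersection at (-7/5, -13/5) (t = 4/5 on AB, s = 7/15 on CD)

Parametrize AB as A + t(B − A) = (1 + -3 t, 3 + -7 t) and CD as C + s(D − C) = (0 + -3 s, -4 + 3 s). Solve the linear system for (t, s). Determinant = 30 ≠ 0, so a unique intersection of the containing lines exists. Solution: t = 4/5, s = 7/15 — both in [0, 1], so the segments cross. Intersection point: (-7/5, -13/5).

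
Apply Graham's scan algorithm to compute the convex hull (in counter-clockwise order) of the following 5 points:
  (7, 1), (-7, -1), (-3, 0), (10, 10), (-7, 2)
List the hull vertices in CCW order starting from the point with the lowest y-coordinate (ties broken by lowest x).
Hull (CCW) = [(-7, -1), (7, 1), (10, 10), (-7, 2)]

Graham scan procedure:
  1. Find the pivot p₀ = point with lowest y (tie → lowest x): (-7, -1).
  2. Sort the remaining points by polar angle around p₀.
  3. Walk through sorted points, maintaining a stack; pop the top while the last three entries make a non-left turn (cross product ≤ 0).
  4. Final stack is the convex hull in CCW order: (-7, -1), (7, 1), (10, 10), (-7, 2).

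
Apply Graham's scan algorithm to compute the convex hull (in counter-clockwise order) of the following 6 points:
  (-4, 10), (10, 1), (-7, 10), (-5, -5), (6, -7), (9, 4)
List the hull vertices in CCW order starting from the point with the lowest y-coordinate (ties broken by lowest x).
Hull (CCW) = [(6, -7), (10, 1), (9, 4), (-4, 10), (-7, 10), (-5, -5)]

Graham scan procedure:
  1. Find the pivot p₀ = point with lowest y (tie → lowest x): (6, -7).
  2. Sort the remaining points by polar angle around p₀.
  3. Walk through sorted points, maintaining a stack; pop the top while the last three entries make a non-left turn (cross product ≤ 0).
  4. Final stack is the convex hull in CCW order: (6, -7), (10, 1), (9, 4), (-4, 10), (-7, 10), (-5, -5).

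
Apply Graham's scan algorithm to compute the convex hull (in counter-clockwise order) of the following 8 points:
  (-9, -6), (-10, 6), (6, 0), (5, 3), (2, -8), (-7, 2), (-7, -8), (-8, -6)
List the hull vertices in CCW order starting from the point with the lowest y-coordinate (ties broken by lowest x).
Hull (CCW) = [(-7, -8), (2, -8), (6, 0), (5, 3), (-10, 6), (-9, -6)]

Graham scan procedure:
  1. Find the pivot p₀ = point with lowest y (tie → lowest x): (-7, -8).
  2. Sort the remaining points by polar angle around p₀.
  3. Walk through sorted points, maintaining a stack; pop the top while the last three entries make a non-left turn (cross product ≤ 0).
  4. Final stack is the convex hull in CCW order: (-7, -8), (2, -8), (6, 0), (5, 3), (-10, 6), (-9, -6).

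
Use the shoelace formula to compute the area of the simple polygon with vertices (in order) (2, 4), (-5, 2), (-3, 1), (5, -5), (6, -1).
Area = 43

Shoelace formula: Area = (1/2) |Σ_i (x_i · y_{i+1} − x_{i+1} · y_i)| (indices mod n). Compute each cross term:
  (2)(2) − (-5)(4) = 24
  (-5)(1) − (-3)(2) = 1
  (-3)(-5) − (5)(1) = 10
  (5)(-1) − (6)(-5) = 25
  (6)(4) − (2)(-1) = 26
Sum = 86, so (signed) Area = 86/2 = 43, |Area| = 43.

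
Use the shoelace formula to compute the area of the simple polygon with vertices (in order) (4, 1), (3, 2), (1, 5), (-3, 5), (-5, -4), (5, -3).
Area = 127/2

Shoelace formula: Area = (1/2) |Σ_i (x_i · y_{i+1} − x_{i+1} · y_i)| (indices mod n). Compute each cross term:
  (4)(2) − (3)(1) = 5
  (3)(5) − (1)(2) = 13
  (1)(5) − (-3)(5) = 20
  (-3)(-4) − (-5)(5) = 37
  (-5)(-3) − (5)(-4) = 35
  (5)(1) − (4)(-3) = 17
Sum = 127, so (signed) Area = 127/2 = 127/2, |Area| = 127/2.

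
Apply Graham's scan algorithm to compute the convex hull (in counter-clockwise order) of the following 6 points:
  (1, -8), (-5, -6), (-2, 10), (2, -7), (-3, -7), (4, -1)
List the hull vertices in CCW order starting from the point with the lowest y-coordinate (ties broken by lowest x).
Hull (CCW) = [(1, -8), (2, -7), (4, -1), (-2, 10), (-5, -6), (-3, -7)]

Graham scan procedure:
  1. Find the pivot p₀ = point with lowest y (tie → lowest x): (1, -8).
  2. Sort the remaining points by polar angle around p₀.
  3. Walk through sorted points, maintaining a stack; pop the top while the last three entries make a non-left turn (cross product ≤ 0).
  4. Final stack is the convex hull in CCW order: (1, -8), (2, -7), (4, -1), (-2, 10), (-5, -6), (-3, -7).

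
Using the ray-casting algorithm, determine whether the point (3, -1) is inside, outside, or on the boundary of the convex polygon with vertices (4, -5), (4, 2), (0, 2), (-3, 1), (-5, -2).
The point (3, -1) lies strictly inside the polygon

Cast a horizontal ray to the right from the query point and count how many polygon edges it crosses (each edge strictly once or zero times, handled with the usual half-open convention). 
Parity of crossings → odd ⇒ inside.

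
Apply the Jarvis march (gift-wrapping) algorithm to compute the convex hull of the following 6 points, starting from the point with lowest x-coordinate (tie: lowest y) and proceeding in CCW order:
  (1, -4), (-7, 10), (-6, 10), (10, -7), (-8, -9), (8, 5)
Hull (CCW) = [(-8, -9), (10, -7), (8, 5), (-6, 10), (-7, 10)]

Jarvis march: at each step, from the current hull vertex p, select the next vertex q as the point such that every other point lies strictly to the left of (or on) the directed line p → q. (Equivalently: for every other point r, the cross product (q − p) × (r − p) ≥ 0.)
Starting point (lowest x, tie lowest y): (-8, -9). Wrap until returning to start. Resulting hull: (-8, -9), (10, -7), (8, 5), (-6, 10), (-7, 10).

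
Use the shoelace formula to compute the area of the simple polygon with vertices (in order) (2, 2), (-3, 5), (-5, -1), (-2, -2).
Area = 26

Shoelace formula: Area = (1/2) |Σ_i (x_i · y_{i+1} − x_{i+1} · y_i)| (indices mod n). Compute each cross term:
  (2)(5) − (-3)(2) = 16
  (-3)(-1) − (-5)(5) = 28
  (-5)(-2) − (-2)(-1) = 8
  (-2)(2) − (2)(-2) = 0
Sum = 52, so (signed) Area = 52/2 = 26, |Area| = 26.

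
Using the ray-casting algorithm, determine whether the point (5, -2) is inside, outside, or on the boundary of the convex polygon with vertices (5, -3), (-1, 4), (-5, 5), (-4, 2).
The point (5, -2) lies strictly outside the polygon

Cast a horizontal ray to the right from the query point and count how many polygon edges it crosses (each edge strictly once or zero times, handled with the usual half-open convention). 
Parity of crossings → even ⇒ outside.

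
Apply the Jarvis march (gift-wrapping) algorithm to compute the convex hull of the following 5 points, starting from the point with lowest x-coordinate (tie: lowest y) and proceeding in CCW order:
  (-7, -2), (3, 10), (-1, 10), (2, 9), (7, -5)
Hull (CCW) = [(-7, -2), (7, -5), (3, 10), (-1, 10)]

Jarvis march: at each step, from the current hull vertex p, select the next vertex q as the point such that every other point lies strictly to the left of (or on) the directed line p → q. (Equivalently: for every other point r, the cross product (q − p) × (r − p) ≥ 0.)
Starting point (lowest x, tie lowest y): (-7, -2). Wrap until returning to start. Resulting hull: (-7, -2), (7, -5), (3, 10), (-1, 10).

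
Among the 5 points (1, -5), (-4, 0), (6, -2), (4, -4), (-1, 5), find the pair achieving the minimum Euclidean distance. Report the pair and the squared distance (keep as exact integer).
Pair = ((6, -2), (4, -4)); squared distance = 8

Compute all C(5, 2) = 10 pairwise squared distances (x_i − x_j)² + (y_i − y_j)². The minimum is 8, attained by the pair ((6, -2), (4, -4)).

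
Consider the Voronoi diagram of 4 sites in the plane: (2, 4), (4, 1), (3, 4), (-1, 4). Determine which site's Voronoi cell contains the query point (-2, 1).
Nearest site = (-1, 4)

The Voronoi cell of site s contains exactly those query points closer to s than to any other site. Compute squared distances from q = (-2, 1) to each site:
  (-1 − -2)² + (4 − 1)² = 10
  (2 − -2)² + (4 − 1)² = 25
  (3 − -2)² + (4 − 1)² = 34
  (4 − -2)² + (1 − 1)² = 36
Minimum is attained by (-1, 4), so q lies in its Voronoi cell.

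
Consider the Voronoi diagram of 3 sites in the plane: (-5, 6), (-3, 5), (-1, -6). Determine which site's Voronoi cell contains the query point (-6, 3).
Nearest site = (-5, 6)

The Voronoi cell of site s contains exactly those query points closer to s than to any other site. Compute squared distances from q = (-6, 3) to each site:
  (-5 − -6)² + (6 − 3)² = 10
  (-3 − -6)² + (5 − 3)² = 13
  (-1 − -6)² + (-6 − 3)² = 106
Minimum is attained by (-5, 6), so q lies in its Voronoi cell.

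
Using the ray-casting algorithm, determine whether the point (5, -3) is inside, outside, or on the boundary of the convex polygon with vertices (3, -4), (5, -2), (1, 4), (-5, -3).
The point (5, -3) lies strictly outside the polygon

Cast a horizontal ray to the right from the query point and count how many polygon edges it crosses (each edge strictly once or zero times, handled with the usual half-open convention). 
Parity of crossings → even ⇒ outside.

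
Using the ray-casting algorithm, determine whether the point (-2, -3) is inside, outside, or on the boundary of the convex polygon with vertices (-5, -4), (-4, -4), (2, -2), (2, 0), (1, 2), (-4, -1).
The point (-2, -3) lies strictly inside the polygon

Cast a horizontal ray to the right from the query point and count how many polygon edges it crosses (each edge strictly once or zero times, handled with the usual half-open convention). 
Parity of crossings → odd ⇒ inside.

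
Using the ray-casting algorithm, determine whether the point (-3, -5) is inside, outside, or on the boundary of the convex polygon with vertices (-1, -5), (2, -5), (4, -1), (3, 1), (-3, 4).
The point (-3, -5) lies strictly outside the polygon

Cast a horizontal ray to the right from the query point and count how many polygon edges it crosses (each edge strictly once or zero times, handled with the usual half-open convention). 
Parity of crossings → even ⇒ outside.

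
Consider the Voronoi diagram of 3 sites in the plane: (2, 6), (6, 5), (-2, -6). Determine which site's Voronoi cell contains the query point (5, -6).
Nearest site = (-2, -6)

The Voronoi cell of site s contains exactly those query points closer to s than to any other site. Compute squared distances from q = (5, -6) to each site:
  (-2 − 5)² + (-6 − -6)² = 49
  (6 − 5)² + (5 − -6)² = 122
  (2 − 5)² + (6 − -6)² = 153
Minimum is attained by (-2, -6), so q lies in its Voronoi cell.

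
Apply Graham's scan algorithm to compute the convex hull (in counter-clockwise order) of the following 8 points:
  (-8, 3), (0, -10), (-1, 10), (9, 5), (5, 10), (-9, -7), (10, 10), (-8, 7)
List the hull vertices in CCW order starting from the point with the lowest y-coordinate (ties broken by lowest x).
Hull (CCW) = [(0, -10), (9, 5), (10, 10), (-1, 10), (-8, 7), (-9, -7)]

Graham scan procedure:
  1. Find the pivot p₀ = point with lowest y (tie → lowest x): (0, -10).
  2. Sort the remaining points by polar angle around p₀.
  3. Walk through sorted points, maintaining a stack; pop the top while the last three entries make a non-left turn (cross product ≤ 0).
  4. Final stack is the convex hull in CCW order: (0, -10), (9, 5), (10, 10), (-1, 10), (-8, 7), (-9, -7).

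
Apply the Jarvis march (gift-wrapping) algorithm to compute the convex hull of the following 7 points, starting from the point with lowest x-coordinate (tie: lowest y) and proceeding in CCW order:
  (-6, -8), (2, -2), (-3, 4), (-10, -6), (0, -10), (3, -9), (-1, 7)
Hull (CCW) = [(-10, -6), (-6, -8), (0, -10), (3, -9), (2, -2), (-1, 7)]

Jarvis march: at each step, from the current hull vertex p, select the next vertex q as the point such that every other point lies strictly to the left of (or on) the directed line p → q. (Equivalently: for every other point r, the cross product (q − p) × (r − p) ≥ 0.)
Starting point (lowest x, tie lowest y): (-10, -6). Wrap until returning to start. Resulting hull: (-10, -6), (-6, -8), (0, -10), (3, -9), (2, -2), (-1, 7).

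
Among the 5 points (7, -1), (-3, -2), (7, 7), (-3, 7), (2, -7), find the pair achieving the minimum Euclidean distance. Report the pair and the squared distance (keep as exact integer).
Pair = ((-3, -2), (2, -7)); squared distance = 50

Compute all C(5, 2) = 10 pairwise squared distances (x_i − x_j)² + (y_i − y_j)². The minimum is 50, attained by the pair ((-3, -2), (2, -7)).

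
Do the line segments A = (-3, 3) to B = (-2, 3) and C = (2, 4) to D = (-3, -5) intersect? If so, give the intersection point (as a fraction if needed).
No (intersection of containing lines falls outside at least one segment)

Parametrize and solve: t = 40/9, s = 1/9. At least one of these is outside [0, 1], so the segments do not intersect.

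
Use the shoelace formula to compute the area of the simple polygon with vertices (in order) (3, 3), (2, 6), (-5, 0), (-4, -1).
Area = 19

Shoelace formula: Area = (1/2) |Σ_i (x_i · y_{i+1} − x_{i+1} · y_i)| (indices mod n). Compute each cross term:
  (3)(6) − (2)(3) = 12
  (2)(0) − (-5)(6) = 30
  (-5)(-1) − (-4)(0) = 5
  (-4)(3) − (3)(-1) = -9
Sum = 38, so (signed) Area = 38/2 = 19, |Area| = 19.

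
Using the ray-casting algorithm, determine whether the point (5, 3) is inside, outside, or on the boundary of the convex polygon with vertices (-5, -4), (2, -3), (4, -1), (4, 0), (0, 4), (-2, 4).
The point (5, 3) lies strictly outside the polygon

Cast a horizontal ray to the right from the query point and count how many polygon edges it crosses (each edge strictly once or zero times, handled with the usual half-open convention). 
Parity of crossings → even ⇒ outside.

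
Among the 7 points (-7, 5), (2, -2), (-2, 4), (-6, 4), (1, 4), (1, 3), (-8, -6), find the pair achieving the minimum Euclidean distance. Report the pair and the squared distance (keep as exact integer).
Pair = ((1, 4), (1, 3)); squared distance = 1

Compute all C(7, 2) = 21 pairwise squared distances (x_i − x_j)² + (y_i − y_j)². The minimum is 1, attained by the pair ((1, 4), (1, 3)).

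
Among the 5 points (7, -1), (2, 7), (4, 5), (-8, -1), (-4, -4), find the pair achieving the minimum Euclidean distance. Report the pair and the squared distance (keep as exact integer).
Pair = ((2, 7), (4, 5)); squared distance = 8

Compute all C(5, 2) = 10 pairwise squared distances (x_i − x_j)² + (y_i − y_j)². The minimum is 8, attained by the pair ((2, 7), (4, 5)).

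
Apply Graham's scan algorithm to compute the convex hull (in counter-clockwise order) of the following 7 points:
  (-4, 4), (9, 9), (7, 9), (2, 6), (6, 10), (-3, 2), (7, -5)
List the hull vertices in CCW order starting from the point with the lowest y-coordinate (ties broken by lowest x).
Hull (CCW) = [(7, -5), (9, 9), (6, 10), (-4, 4), (-3, 2)]

Graham scan procedure:
  1. Find the pivot p₀ = point with lowest y (tie → lowest x): (7, -5).
  2. Sort the remaining points by polar angle around p₀.
  3. Walk through sorted points, maintaining a stack; pop the top while the last three entries make a non-left turn (cross product ≤ 0).
  4. Final stack is the convex hull in CCW order: (7, -5), (9, 9), (6, 10), (-4, 4), (-3, 2).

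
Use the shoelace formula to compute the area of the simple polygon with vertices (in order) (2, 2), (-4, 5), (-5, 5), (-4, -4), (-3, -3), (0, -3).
Area = 39

Shoelace formula: Area = (1/2) |Σ_i (x_i · y_{i+1} − x_{i+1} · y_i)| (indices mod n). Compute each cross term:
  (2)(5) − (-4)(2) = 18
  (-4)(5) − (-5)(5) = 5
  (-5)(-4) − (-4)(5) = 40
  (-4)(-3) − (-3)(-4) = 0
  (-3)(-3) − (0)(-3) = 9
  (0)(2) − (2)(-3) = 6
Sum = 78, so (signed) Area = 78/2 = 39, |Area| = 39.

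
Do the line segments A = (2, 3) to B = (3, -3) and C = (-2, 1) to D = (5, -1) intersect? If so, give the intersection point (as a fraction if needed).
Yes; intersection at (51/20, -3/10) (t = 11/20 on AB, s = 13/20 on CD)

Parametrize AB as A + t(B − A) = (2 + 1 t, 3 + -6 t) and CD as C + s(D − C) = (-2 + 7 s, 1 + -2 s). Solve the linear system for (t, s). Determinant = -40 ≠ 0, so a unique intersection of the containing lines exists. Solution: t = 11/20, s = 13/20 — both in [0, 1], so the segments cross. Intersection point: (51/20, -3/10).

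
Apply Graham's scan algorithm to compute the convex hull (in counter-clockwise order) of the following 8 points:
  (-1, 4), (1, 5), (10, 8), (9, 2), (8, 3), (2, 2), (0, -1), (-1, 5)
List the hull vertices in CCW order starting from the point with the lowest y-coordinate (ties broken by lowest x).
Hull (CCW) = [(0, -1), (9, 2), (10, 8), (-1, 5), (-1, 4)]

Graham scan procedure:
  1. Find the pivot p₀ = point with lowest y (tie → lowest x): (0, -1).
  2. Sort the remaining points by polar angle around p₀.
  3. Walk through sorted points, maintaining a stack; pop the top while the last three entries make a non-left turn (cross product ≤ 0).
  4. Final stack is the convex hull in CCW order: (0, -1), (9, 2), (10, 8), (-1, 5), (-1, 4).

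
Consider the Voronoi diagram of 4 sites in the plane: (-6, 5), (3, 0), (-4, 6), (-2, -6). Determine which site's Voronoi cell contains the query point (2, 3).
Nearest site = (3, 0)

The Voronoi cell of site s contains exactly those query points closer to s than to any other site. Compute squared distances from q = (2, 3) to each site:
  (3 − 2)² + (0 − 3)² = 10
  (-4 − 2)² + (6 − 3)² = 45
  (-6 − 2)² + (5 − 3)² = 68
  (-2 − 2)² + (-6 − 3)² = 97
Minimum is attained by (3, 0), so q lies in its Voronoi cell.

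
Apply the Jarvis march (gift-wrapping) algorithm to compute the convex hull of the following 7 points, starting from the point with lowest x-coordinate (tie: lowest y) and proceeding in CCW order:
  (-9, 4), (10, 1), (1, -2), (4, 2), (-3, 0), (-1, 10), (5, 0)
Hull (CCW) = [(-9, 4), (-3, 0), (1, -2), (10, 1), (-1, 10)]

Jarvis march: at each step, from the current hull vertex p, select the next vertex q as the point such that every other point lies strictly to the left of (or on) the directed line p → q. (Equivalently: for every other point r, the cross product (q − p) × (r − p) ≥ 0.)
Starting point (lowest x, tie lowest y): (-9, 4). Wrap until returning to start. Resulting hull: (-9, 4), (-3, 0), (1, -2), (10, 1), (-1, 10).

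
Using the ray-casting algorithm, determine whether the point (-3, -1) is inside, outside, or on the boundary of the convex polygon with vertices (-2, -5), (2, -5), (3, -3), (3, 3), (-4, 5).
The point (-3, -1) lies strictly outside the polygon

Cast a horizontal ray to the right from the query point and count how many polygon edges it crosses (each edge strictly once or zero times, handled with the usual half-open convention). 
Parity of crossings → even ⇒ outside.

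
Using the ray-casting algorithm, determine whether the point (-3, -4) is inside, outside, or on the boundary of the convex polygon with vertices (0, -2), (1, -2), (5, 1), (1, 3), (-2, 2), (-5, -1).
The point (-3, -4) lies strictly outside the polygon

Cast a horizontal ray to the right from the query point and count how many polygon edges it crosses (each edge strictly once or zero times, handled with the usual half-open convention). 
Parity of crossings → even ⇒ outside.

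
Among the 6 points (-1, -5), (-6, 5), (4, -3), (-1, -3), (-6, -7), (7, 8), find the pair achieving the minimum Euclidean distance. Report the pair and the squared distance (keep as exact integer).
Pair = ((-1, -5), (-1, -3)); squared distance = 4

Compute all C(6, 2) = 15 pairwise squared distances (x_i − x_j)² + (y_i − y_j)². The minimum is 4, attained by the pair ((-1, -5), (-1, -3)).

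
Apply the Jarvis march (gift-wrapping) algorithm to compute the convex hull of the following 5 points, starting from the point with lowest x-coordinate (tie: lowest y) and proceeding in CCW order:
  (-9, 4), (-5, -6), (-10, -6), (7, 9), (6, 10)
Hull (CCW) = [(-10, -6), (-5, -6), (7, 9), (6, 10), (-9, 4)]

Jarvis march: at each step, from the current hull vertex p, select the next vertex q as the point such that every other point lies strictly to the left of (or on) the directed line p → q. (Equivalently: for every other point r, the cross product (q − p) × (r − p) ≥ 0.)
Starting point (lowest x, tie lowest y): (-10, -6). Wrap until returning to start. Resulting hull: (-10, -6), (-5, -6), (7, 9), (6, 10), (-9, 4).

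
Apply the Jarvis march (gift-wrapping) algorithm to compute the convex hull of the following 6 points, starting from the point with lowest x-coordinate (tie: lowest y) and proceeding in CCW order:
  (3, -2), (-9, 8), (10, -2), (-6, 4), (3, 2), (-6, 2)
Hull (CCW) = [(-9, 8), (-6, 2), (3, -2), (10, -2), (3, 2)]

Jarvis march: at each step, from the current hull vertex p, select the next vertex q as the point such that every other point lies strictly to the left of (or on) the directed line p → q. (Equivalently: for every other point r, the cross product (q − p) × (r − p) ≥ 0.)
Starting point (lowest x, tie lowest y): (-9, 8). Wrap until returning to start. Resulting hull: (-9, 8), (-6, 2), (3, -2), (10, -2), (3, 2).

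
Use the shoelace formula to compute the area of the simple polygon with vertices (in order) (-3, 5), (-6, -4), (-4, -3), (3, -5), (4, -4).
Area = 89/2

Shoelace formula: Area = (1/2) |Σ_i (x_i · y_{i+1} − x_{i+1} · y_i)| (indices mod n). Compute each cross term:
  (-3)(-4) − (-6)(5) = 42
  (-6)(-3) − (-4)(-4) = 2
  (-4)(-5) − (3)(-3) = 29
  (3)(-4) − (4)(-5) = 8
  (4)(5) − (-3)(-4) = 8
Sum = 89, so (signed) Area = 89/2 = 89/2, |Area| = 89/2.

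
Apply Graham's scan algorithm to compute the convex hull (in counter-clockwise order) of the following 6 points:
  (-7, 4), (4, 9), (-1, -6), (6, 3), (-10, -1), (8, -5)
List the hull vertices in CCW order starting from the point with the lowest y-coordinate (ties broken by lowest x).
Hull (CCW) = [(-1, -6), (8, -5), (6, 3), (4, 9), (-7, 4), (-10, -1)]

Graham scan procedure:
  1. Find the pivot p₀ = point with lowest y (tie → lowest x): (-1, -6).
  2. Sort the remaining points by polar angle around p₀.
  3. Walk through sorted points, maintaining a stack; pop the top while the last three entries make a non-left turn (cross product ≤ 0).
  4. Final stack is the convex hull in CCW order: (-1, -6), (8, -5), (6, 3), (4, 9), (-7, 4), (-10, -1).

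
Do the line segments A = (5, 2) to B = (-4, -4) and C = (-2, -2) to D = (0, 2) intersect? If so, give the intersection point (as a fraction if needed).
No (intersection of containing lines falls outside at least one segment)

Parametrize and solve: t = 5/6, s = -1/4. At least one of these is outside [0, 1], so the segments do not intersect.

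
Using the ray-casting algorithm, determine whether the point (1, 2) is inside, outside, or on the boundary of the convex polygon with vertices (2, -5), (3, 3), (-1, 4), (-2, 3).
The point (1, 2) lies strictly inside the polygon

Cast a horizontal ray to the right from the query point and count how many polygon edges it crosses (each edge strictly once or zero times, handled with the usual half-open convention). 
Parity of crossings → odd ⇒ inside.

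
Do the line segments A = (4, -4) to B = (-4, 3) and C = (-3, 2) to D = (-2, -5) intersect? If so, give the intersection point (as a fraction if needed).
No (intersection of containing lines falls outside at least one segment)

Parametrize and solve: t = 43/49, s = -1/49. At least one of these is outside [0, 1], so the segments do not intersect.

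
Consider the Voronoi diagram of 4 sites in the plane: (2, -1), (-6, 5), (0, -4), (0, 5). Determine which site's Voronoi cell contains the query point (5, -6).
Nearest site = (0, -4)

The Voronoi cell of site s contains exactly those query points closer to s than to any other site. Compute squared distances from q = (5, -6) to each site:
  (0 − 5)² + (-4 − -6)² = 29
  (2 − 5)² + (-1 − -6)² = 34
  (0 − 5)² + (5 − -6)² = 146
  (-6 − 5)² + (5 − -6)² = 242
Minimum is attained by (0, -4), so q lies in its Voronoi cell.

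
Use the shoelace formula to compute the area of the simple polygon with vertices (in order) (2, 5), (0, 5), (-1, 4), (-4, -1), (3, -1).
Area = 28

Shoelace formula: Area = (1/2) |Σ_i (x_i · y_{i+1} − x_{i+1} · y_i)| (indices mod n). Compute each cross term:
  (2)(5) − (0)(5) = 10
  (0)(4) − (-1)(5) = 5
  (-1)(-1) − (-4)(4) = 17
  (-4)(-1) − (3)(-1) = 7
  (3)(5) − (2)(-1) = 17
Sum = 56, so (signed) Area = 56/2 = 28, |Area| = 28.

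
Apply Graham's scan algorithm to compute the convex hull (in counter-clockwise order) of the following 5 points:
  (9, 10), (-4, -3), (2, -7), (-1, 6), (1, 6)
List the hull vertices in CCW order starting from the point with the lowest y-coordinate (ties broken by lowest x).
Hull (CCW) = [(2, -7), (9, 10), (-1, 6), (-4, -3)]

Graham scan procedure:
  1. Find the pivot p₀ = point with lowest y (tie → lowest x): (2, -7).
  2. Sort the remaining points by polar angle around p₀.
  3. Walk through sorted points, maintaining a stack; pop the top while the last three entries make a non-left turn (cross product ≤ 0).
  4. Final stack is the convex hull in CCW order: (2, -7), (9, 10), (-1, 6), (-4, -3).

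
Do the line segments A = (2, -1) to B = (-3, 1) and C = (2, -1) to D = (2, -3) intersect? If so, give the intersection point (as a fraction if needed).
Yes; intersection at (2, -1) (t = 0 on AB, s = 0 on CD)

Parametrize AB as A + t(B − A) = (2 + -5 t, -1 + 2 t) and CD as C + s(D − C) = (2 + 0 s, -1 + -2 s). Solve the linear system for (t, s). Determinant = -10 ≠ 0, so a unique intersection of the containing lines exists. Solution: t = 0, s = 0 — both in [0, 1], so the segments cross. Intersection point: (2, -1).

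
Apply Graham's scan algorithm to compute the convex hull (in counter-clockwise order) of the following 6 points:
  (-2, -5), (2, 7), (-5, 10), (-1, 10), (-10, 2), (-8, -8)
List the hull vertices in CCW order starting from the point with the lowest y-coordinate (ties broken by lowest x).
Hull (CCW) = [(-8, -8), (-2, -5), (2, 7), (-1, 10), (-5, 10), (-10, 2)]

Graham scan procedure:
  1. Find the pivot p₀ = point with lowest y (tie → lowest x): (-8, -8).
  2. Sort the remaining points by polar angle around p₀.
  3. Walk through sorted points, maintaining a stack; pop the top while the last three entries make a non-left turn (cross product ≤ 0).
  4. Final stack is the convex hull in CCW order: (-8, -8), (-2, -5), (2, 7), (-1, 10), (-5, 10), (-10, 2).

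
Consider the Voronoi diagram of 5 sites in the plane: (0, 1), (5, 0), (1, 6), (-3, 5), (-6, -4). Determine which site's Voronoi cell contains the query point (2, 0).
Nearest site = (0, 1)

The Voronoi cell of site s contains exactly those query points closer to s than to any other site. Compute squared distances from q = (2, 0) to each site:
  (0 − 2)² + (1 − 0)² = 5
  (5 − 2)² + (0 − 0)² = 9
  (1 − 2)² + (6 − 0)² = 37
  (-3 − 2)² + (5 − 0)² = 50
  (-6 − 2)² + (-4 − 0)² = 80
Minimum is attained by (0, 1), so q lies in its Voronoi cell.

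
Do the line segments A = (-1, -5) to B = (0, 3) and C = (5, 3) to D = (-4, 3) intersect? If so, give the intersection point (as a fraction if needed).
Yes; intersection at (0, 3) (t = 1 on AB, s = 5/9 on CD)

Parametrize AB as A + t(B − A) = (-1 + 1 t, -5 + 8 t) and CD as C + s(D − C) = (5 + -9 s, 3 + 0 s). Solve the linear system for (t, s). Determinant = -72 ≠ 0, so a unique intersection of the containing lines exists. Solution: t = 1, s = 5/9 — both in [0, 1], so the segments cross. Intersection point: (0, 3).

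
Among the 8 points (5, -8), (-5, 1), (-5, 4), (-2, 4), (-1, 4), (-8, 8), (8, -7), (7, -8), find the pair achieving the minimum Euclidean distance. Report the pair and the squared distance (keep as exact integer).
Pair = ((-2, 4), (-1, 4)); squared distance = 1

Compute all C(8, 2) = 28 pairwise squared distances (x_i − x_j)² + (y_i − y_j)². The minimum is 1, attained by the pair ((-2, 4), (-1, 4)).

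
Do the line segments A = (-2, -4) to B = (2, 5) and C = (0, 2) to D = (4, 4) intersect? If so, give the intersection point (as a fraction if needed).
Yes; intersection at (6/7, 17/7) (t = 5/7 on AB, s = 3/14 on CD)

Parametrize AB as A + t(B − A) = (-2 + 4 t, -4 + 9 t) and CD as C + s(D − C) = (0 + 4 s, 2 + 2 s). Solve the linear system for (t, s). Determinant = 28 ≠ 0, so a unique intersection of the containing lines exists. Solution: t = 5/7, s = 3/14 — both in [0, 1], so the segments cross. Intersection point: (6/7, 17/7).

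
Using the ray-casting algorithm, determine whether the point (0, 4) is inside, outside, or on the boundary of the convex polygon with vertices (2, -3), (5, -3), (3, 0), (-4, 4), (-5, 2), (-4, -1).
The point (0, 4) lies strictly outside the polygon

Cast a horizontal ray to the right from the query point and count how many polygon edges it crosses (each edge strictly once or zero times, handled with the usual half-open convention). 
Parity of crossings → even ⇒ outside.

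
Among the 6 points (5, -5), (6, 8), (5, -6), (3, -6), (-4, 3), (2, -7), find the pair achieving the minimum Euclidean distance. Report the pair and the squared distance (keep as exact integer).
Pair = ((5, -5), (5, -6)); squared distance = 1

Compute all C(6, 2) = 15 pairwise squared distances (x_i − x_j)² + (y_i − y_j)². The minimum is 1, attained by the pair ((5, -5), (5, -6)).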